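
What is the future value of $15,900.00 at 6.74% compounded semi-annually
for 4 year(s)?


Formula: FV = P * (1 + r/m)^(m*t)
Period rate: r/m = 0.0674 / 2 = 0.0337
Total periods: m*t = 2 * 4 = 8
Growth factor: (1 + 0.0337)^8 = 1.303635
FV = $15,900.00 * 1.303635 = $20,727.80

$20,727.80


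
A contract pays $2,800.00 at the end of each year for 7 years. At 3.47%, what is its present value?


Formula: PV = PMT * (1 - (1+r)^(-n)) / r
Discount factor: (1 + 0.0347)^(-7) = 0.787588
Bracket: 1 - 0.787588 = 0.212412
PV = $2,800.00 * 0.212412 / 0.0347 = $17,139.91

$17,139.91


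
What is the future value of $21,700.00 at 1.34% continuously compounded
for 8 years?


Formula: FV = P * e^(r*t)
Exponent: r*t = 0.0134 * 8 = 0.1072
e^(0.1072) = 1.113157
FV = $21,700.00 * 1.113157 = $24,155.50

$24,155.50


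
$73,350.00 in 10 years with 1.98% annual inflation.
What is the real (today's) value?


Formula: Real value = nominal / (1 + inflation)^years
Price level: (1 + 0.0198)^10 = 1.216606
Real value = $73,350.00 / 1.216606 = $60,290.66

$60,290.66


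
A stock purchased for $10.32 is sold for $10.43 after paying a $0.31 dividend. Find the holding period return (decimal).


Formula: HPR = (P1 - P0 + D) / P0
Gain: $10.43 - $10.32 + $0.31 = $0.42
HPR = $0.42 / $10.32 = 0.0407

0.0407


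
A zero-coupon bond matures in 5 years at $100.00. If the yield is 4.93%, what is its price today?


Formula: Price = FV / (1 + r)^n
Substituting: Price = $100.00 / (1 + 0.0493)^5
Discount factor: (1.0493)^5 = 1.272033
Price = $100.00 / 1.272033 = $78.61

$78.61


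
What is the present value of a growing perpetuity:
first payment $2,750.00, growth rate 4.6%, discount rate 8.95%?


Formula: PV = C / (r - g)
Spread: r - g = 0.0895 - 0.046 = 0.0435
Substituting: PV = $2,750.00 / 0.0435
PV = $63,218.39

$63,218.39


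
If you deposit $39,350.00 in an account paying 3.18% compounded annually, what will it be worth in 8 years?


Formula: FV = P * (1 + r)^n
Substituting: FV = $39,350.00 * (1 + 0.0318)^8
Growth factor: (1.0318)^8 = 1.284589
FV = $39,350.00 * 1.284589 = $50,548.58

$50,548.58


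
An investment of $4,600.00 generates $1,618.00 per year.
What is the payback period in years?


Formula: Payback = investment / annual cash flow
Substituting: Payback = $4,600.00 / $1,618.00
Payback = 2.843 years

2.843 years


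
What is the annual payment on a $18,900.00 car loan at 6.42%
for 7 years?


Formula: PMT = PV * r / (1 - (1+r)^(-n))
Denominator: 1 - (1 + 0.0642)^(-7) = 0.3531
Numerator: $18,900.00 * 0.0642 = 1213.38
PMT = 1213.38 / 0.3531 = $3,436.36

$3,436.36


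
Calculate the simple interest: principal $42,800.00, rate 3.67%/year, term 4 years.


Formula: I = P * r * t
Substituting: I = $42,800.00 * 0.0367 * 4
Step: I = $42,800.00 * 0.1468
I = $6,283.04

$6,283.04


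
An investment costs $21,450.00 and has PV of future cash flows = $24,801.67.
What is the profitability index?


Formula: PI = PV(cash flows) / initial investment
Substituting: PI = $24,801.67 / $21,450.00
PI = 1.1563

1.1563


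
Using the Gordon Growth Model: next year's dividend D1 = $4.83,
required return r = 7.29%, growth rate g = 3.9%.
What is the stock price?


Formula: P = D1 / (r - g)
Spread: r - g = 0.0729 - 0.039 = 0.0339
Substituting: P = $4.83 / 0.0339
P = $142.48

$142.48


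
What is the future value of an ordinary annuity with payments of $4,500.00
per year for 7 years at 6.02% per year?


Formula: FV = PMT * ((1+r)^n - 1) / r
Growth factor: (1 + 0.0602)^7 = 1.505617
Numerator: 1.505617 - 1 = 0.505617
FV = $4,500.00 * 0.505617 / 0.0602 = $37,795.31

$37,795.31


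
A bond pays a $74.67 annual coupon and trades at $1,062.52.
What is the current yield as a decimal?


Formula: Current yield = annual coupon / price
Substituting: CY = $74.67 / $1,062.52
CY = 0.070276

0.070276


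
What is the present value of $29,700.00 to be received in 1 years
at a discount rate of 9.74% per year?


Formula: PV = FV / (1 + r)^n
Substituting: PV = $29,700.00 / (1 + 0.0974)^1
Discount factor: (1.0974)^1 = 1.0974
PV = $29,700.00 / 1.0974 = $27,063.97

$27,063.97


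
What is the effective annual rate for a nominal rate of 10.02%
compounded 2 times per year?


Formula: EAR = (1 + r/m)^m - 1
Period rate: r/m = 0.1002 / 2 = 0.0501
Compounding: (1 + 0.0501)^2 = 1.10271
EAR = 1.10271 - 1 = 0.10271

0.10271


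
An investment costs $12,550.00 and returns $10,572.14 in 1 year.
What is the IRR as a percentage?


Formula: IRR = C1/C0 - 1
Substituting: IRR = $10,572.14 / $12,550.00 - 1
Ratio: 0.842402 - 1 = -0.157598
IRR = -15.7598%

-15.7598%


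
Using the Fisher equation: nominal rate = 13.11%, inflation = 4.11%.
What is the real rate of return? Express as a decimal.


Formula: (1 + r_real) = (1 + r_nom) / (1 + inflation)
Substituting: (1 + r_real) = 1.1311 / 1.0411
(1 + r_real) = 1.086447
r_real = 1.086447 - 1 = 0.086447

0.086447


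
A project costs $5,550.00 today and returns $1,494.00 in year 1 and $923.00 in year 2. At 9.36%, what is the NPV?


Formula: NPV = C0 + C1/(1+r) + C2/(1+r)^2
Discount C1: $1,494.00 / (1 + 0.0936) = $1,366.13
Discount C2: $923.00 / (1 + 0.0936)^2 = $771.76
NPV = -$5,550.00 + $1,366.13 + $771.76 = -$3,412.11

-$3,412.11


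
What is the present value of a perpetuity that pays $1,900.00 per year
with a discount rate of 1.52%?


Formula: PV = C / r
Substituting: PV = $1,900.00 / 0.0152
PV = $125,000.00

$125,000.00


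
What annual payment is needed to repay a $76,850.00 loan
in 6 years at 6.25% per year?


Formula: PMT = PV * r / (1 - (1+r)^(-n))
Denominator: 1 - (1 + 0.0625)^(-6) = 0.304933
Numerator: $76,850.00 * 0.0625 = 4803.125
PMT = 4803.125 / 0.304933 = $15,751.39

$15,751.39


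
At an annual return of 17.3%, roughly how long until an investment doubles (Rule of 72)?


Formula: Years ≈ 72 / r
Substituting: Years ≈ 72 / 17.3
Years ≈ 4.2

4.2 years


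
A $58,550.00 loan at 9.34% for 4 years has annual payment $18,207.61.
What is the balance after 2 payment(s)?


Formula: Balance = PV*(1+r)^k - PMT*((1+r)^k - 1)/r
Growth: (1 + 0.0934)^2 = 1.195524
Accumulated factor: ((1+r)^k - 1)/r = 2.0934
Balance = $58,550.00 * 1.195524 - $18,207.61 * 2.0934
Balance = $31,882.09

$31,882.09


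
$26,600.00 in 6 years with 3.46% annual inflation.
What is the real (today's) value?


Formula: Real value = nominal / (1 + inflation)^years
Price level: (1 + 0.0346)^6 = 1.226408
Real value = $26,600.00 / 1.226408 = $21,689.36

$21,689.36


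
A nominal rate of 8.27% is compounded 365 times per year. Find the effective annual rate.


Formula: EAR = (1 + r/m)^m - 1
Period rate: r/m = 0.0827 / 365 = 0.000227
Compounding: (1 + 0.000227)^365 = 1.086206
EAR = 1.086206 - 1 = 0.086206

0.086206


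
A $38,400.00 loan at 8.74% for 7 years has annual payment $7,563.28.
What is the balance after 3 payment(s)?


Formula: Balance = PV*(1+r)^k - PMT*((1+r)^k - 1)/r
Growth: (1 + 0.0874)^3 = 1.285784
Accumulated factor: ((1+r)^k - 1)/r = 3.269839
Balance = $38,400.00 * 1.285784 - $7,563.28 * 3.269839
Balance = $24,643.40

$24,643.40


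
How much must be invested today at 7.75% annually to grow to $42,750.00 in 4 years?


Formula: PV = FV / (1 + r)^n
Substituting: PV = $42,750.00 / (1 + 0.0775)^4
Discount factor: (1.0775)^4 = 1.347936
PV = $42,750.00 / 1.347936 = $31,715.17

$31,715.17


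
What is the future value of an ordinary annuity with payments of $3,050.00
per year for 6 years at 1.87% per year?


Formula: FV = PMT * ((1+r)^n - 1) / r
Growth factor: (1 + 0.0187)^6 = 1.117578
Numerator: 1.117578 - 1 = 0.117578
FV = $3,050.00 * 0.117578 / 0.0187 = $19,177.16

$19,177.16


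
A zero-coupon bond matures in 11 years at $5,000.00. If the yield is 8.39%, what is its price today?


Formula: Price = FV / (1 + r)^n
Substituting: Price = $5,000.00 / (1 + 0.0839)^11
Discount factor: (1.0839)^11 = 2.425947
Price = $5,000.00 / 2.425947 = $2,061.05

$2,061.05


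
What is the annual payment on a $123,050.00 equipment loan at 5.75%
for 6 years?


Formula: PMT = PV * r / (1 - (1+r)^(-n))
Denominator: 1 - (1 + 0.0575)^(-6) = 0.284981
Numerator: $123,050.00 * 0.0575 = 7075.375
PMT = 7075.375 / 0.284981 = $24,827.56

$24,827.56


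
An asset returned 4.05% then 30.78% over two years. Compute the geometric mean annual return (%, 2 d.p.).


Formula: Geometric mean = ((1+r1)*(1+r2))^(1/2) - 1
Product: (1 + 0.0405) * (1 + 0.3078) = 1.0405 * 1.3078 = 1.360766
Square root: 1.360766^0.5 = 1.166519
Geometric mean = 1.166519 - 1 = 0.166519
As percentage: 16.65%

16.65%


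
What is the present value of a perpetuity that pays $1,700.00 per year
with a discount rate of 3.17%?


Formula: PV = C / r
Substituting: PV = $1,700.00 / 0.0317
PV = $53,627.76

$53,627.76


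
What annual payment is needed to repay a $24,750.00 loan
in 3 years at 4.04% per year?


Formula: PMT = PV * r / (1 - (1+r)^(-n))
Denominator: 1 - (1 + 0.0404)^(-3) = 0.112029
Numerator: $24,750.00 * 0.0404 = 999.9
PMT = 999.9 / 0.112029 = $8,925.40

$8,925.40


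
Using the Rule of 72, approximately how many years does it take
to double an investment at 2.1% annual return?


Formula: Years ≈ 72 / r
Substituting: Years ≈ 72 / 2.1
Years ≈ 34.3

34.3 years


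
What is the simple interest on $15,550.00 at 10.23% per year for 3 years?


Formula: I = P * r * t
Substituting: I = $15,550.00 * 0.1023 * 3
Step: I = $15,550.00 * 0.3069
I = $4,772.30

$4,772.30


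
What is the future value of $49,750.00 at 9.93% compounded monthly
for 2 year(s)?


Formula: FV = P * (1 + r/m)^(m*t)
Period rate: r/m = 0.0993 / 12 = 0.008275
Total periods: m*t = 12 * 2 = 24
Growth factor: (1 + 0.008275)^24 = 1.218698
FV = $49,750.00 * 1.218698 = $60,630.21

$60,630.21


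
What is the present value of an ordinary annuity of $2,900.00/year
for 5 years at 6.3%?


Formula: PV = PMT * (1 - (1+r)^(-n)) / r
Discount factor: (1 + 0.063)^(-5) = 0.736773
Bracket: 1 - 0.736773 = 0.263227
PV = $2,900.00 * 0.263227 / 0.063 = $12,116.80

$12,116.80


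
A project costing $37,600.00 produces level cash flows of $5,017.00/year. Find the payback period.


Formula: Payback = investment / annual cash flow
Substituting: Payback = $37,600.00 / $5,017.00
Payback = 7.4945 years

7.4945 years


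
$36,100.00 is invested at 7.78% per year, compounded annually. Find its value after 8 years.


Formula: FV = P * (1 + r)^n
Substituting: FV = $36,100.00 * (1 + 0.0778)^8
Growth factor: (1.0778)^8 = 1.820981
FV = $36,100.00 * 1.820981 = $65,737.42

$65,737.42


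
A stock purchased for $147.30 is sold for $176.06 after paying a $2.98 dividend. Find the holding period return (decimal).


Formula: HPR = (P1 - P0 + D) / P0
Gain: $176.06 - $147.30 + $2.98 = $31.74
HPR = $31.74 / $147.30 = 0.2155

0.2155


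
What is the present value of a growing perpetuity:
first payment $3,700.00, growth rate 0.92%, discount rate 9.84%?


Formula: PV = C / (r - g)
Spread: r - g = 0.0984 - 0.0092 = 0.0892
Substituting: PV = $3,700.00 / 0.0892
PV = $41,479.82

$41,479.82


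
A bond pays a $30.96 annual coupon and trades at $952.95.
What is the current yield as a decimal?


Formula: Current yield = annual coupon / price
Substituting: CY = $30.96 / $952.95
CY = 0.032489

0.032489


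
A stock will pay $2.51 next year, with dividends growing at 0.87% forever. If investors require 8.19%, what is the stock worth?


Formula: P = D1 / (r - g)
Spread: r - g = 0.0819 - 0.0087 = 0.0732
Substituting: P = $2.51 / 0.0732
P = $34.29

$34.29


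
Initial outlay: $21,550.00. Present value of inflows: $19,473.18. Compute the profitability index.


Formula: PI = PV(cash flows) / initial investment
Substituting: PI = $19,473.18 / $21,550.00
PI = 0.9036

0.9036


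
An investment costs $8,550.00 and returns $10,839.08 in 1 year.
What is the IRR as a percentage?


Formula: IRR = C1/C0 - 1
Substituting: IRR = $10,839.08 / $8,550.00 - 1
Ratio: 1.267729 - 1 = 0.267729
IRR = 26.7729%

26.7729%


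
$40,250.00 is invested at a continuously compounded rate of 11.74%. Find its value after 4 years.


Formula: FV = P * e^(r*t)
Exponent: r*t = 0.1174 * 4 = 0.4696
e^(0.4696) = 1.599354
FV = $40,250.00 * 1.599354 = $64,374.01

$64,374.01


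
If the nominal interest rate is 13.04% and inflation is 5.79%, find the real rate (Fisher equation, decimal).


Formula: (1 + r_real) = (1 + r_nom) / (1 + inflation)
Substituting: (1 + r_real) = 1.1304 / 1.0579
(1 + r_real) = 1.068532
r_real = 1.068532 - 1 = 0.068532

0.068532


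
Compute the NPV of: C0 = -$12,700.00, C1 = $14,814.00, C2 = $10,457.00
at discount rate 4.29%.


Formula: NPV = C0 + C1/(1+r) + C2/(1+r)^2
Discount C1: $14,814.00 / (1 + 0.0429) = $14,204.62
Discount C2: $10,457.00 / (1 + 0.0429)^2 = $9,614.39
NPV = -$12,700.00 + $14,204.62 + $9,614.39 = $11,119.01

$11,119.01


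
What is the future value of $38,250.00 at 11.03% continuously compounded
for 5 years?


Formula: FV = P * e^(r*t)
Exponent: r*t = 0.1103 * 5 = 0.5515
e^(0.5515) = 1.735855
FV = $38,250.00 * 1.735855 = $66,396.45

$66,396.45


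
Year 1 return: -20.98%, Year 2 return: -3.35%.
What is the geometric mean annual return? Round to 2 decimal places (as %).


Formula: Geometric mean = ((1+r1)*(1+r2))^(1/2) - 1
Product: (1 + -0.2098) * (1 + -0.0335) = 0.7902 * 0.9665 = 0.763728
Square root: 0.763728^0.5 = 0.873915
Geometric mean = 0.873915 - 1 = -0.126085
As percentage: -12.61%

-12.61%


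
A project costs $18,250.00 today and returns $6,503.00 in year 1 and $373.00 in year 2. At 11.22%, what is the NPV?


Formula: NPV = C0 + C1/(1+r) + C2/(1+r)^2
Discount C1: $6,503.00 / (1 + 0.1122) = $5,846.97
Discount C2: $373.00 / (1 + 0.1122)^2 = $301.54
NPV = -$18,250.00 + $5,846.97 + $301.54 = -$12,101.49

-$12,101.49


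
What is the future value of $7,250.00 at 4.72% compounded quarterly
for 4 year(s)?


Formula: FV = P * (1 + r/m)^(m*t)
Period rate: r/m = 0.0472 / 4 = 0.0118
Total periods: m*t = 4 * 4 = 16
Growth factor: (1 + 0.0118)^16 = 1.206465
FV = $7,250.00 * 1.206465 = $8,746.87

$8,746.87


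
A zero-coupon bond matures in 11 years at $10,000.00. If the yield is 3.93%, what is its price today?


Formula: Price = FV / (1 + r)^n
Substituting: Price = $10,000.00 / (1 + 0.0393)^11
Discount factor: (1.0393)^11 = 1.528094
Price = $10,000.00 / 1.528094 = $6,544.10

$6,544.10


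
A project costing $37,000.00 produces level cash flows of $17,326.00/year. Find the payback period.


Formula: Payback = investment / annual cash flow
Substituting: Payback = $37,000.00 / $17,326.00
Payback = 2.1355 years

2.1355 years


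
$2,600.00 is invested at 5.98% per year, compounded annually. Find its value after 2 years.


Formula: FV = P * (1 + r)^n
Substituting: FV = $2,600.00 * (1 + 0.0598)^2
Growth factor: (1.0598)^2 = 1.123176
FV = $2,600.00 * 1.123176 = $2,920.26

$2,920.26


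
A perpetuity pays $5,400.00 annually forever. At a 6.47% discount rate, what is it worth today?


Formula: PV = C / r
Substituting: PV = $5,400.00 / 0.0647
PV = $83,462.13

$83,462.13


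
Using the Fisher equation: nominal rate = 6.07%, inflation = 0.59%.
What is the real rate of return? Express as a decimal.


Formula: (1 + r_real) = (1 + r_nom) / (1 + inflation)
Substituting: (1 + r_real) = 1.0607 / 1.0059
(1 + r_real) = 1.054479
r_real = 1.054479 - 1 = 0.054479

0.054479


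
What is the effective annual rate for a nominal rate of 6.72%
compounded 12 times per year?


Formula: EAR = (1 + r/m)^m - 1
Period rate: r/m = 0.0672 / 12 = 0.0056
Compounding: (1 + 0.0056)^12 = 1.069309
EAR = 1.069309 - 1 = 0.069309

0.069309


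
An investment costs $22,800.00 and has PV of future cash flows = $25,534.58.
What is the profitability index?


Formula: PI = PV(cash flows) / initial investment
Substituting: PI = $25,534.58 / $22,800.00
PI = 1.1199

1.1199


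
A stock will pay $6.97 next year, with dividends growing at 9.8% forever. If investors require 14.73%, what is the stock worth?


Formula: P = D1 / (r - g)
Spread: r - g = 0.1473 - 0.098 = 0.0493
Substituting: P = $6.97 / 0.0493
P = $141.38

$141.38


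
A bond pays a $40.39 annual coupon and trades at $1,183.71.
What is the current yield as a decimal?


Formula: Current yield = annual coupon / price
Substituting: CY = $40.39 / $1,183.71
CY = 0.034122

0.034122


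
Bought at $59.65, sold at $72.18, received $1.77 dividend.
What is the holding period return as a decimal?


Formula: HPR = (P1 - P0 + D) / P0
Gain: $72.18 - $59.65 + $1.77 = $14.30
HPR = $14.30 / $59.65 = 0.2397

0.2397


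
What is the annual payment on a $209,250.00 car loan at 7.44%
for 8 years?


Formula: PMT = PV * r / (1 - (1+r)^(-n))
Denominator: 1 - (1 + 0.0744)^(-8) = 0.436788
Numerator: $209,250.00 * 0.0744 = 15568.2
PMT = 15568.2 / 0.436788 = $35,642.47

$35,642.47


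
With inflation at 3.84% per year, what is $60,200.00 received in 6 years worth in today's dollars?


Formula: Real value = nominal / (1 + inflation)^years
Price level: (1 + 0.0384)^6 = 1.253684
Real value = $60,200.00 / 1.253684 = $48,018.48

$48,018.48


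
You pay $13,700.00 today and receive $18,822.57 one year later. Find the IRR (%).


Formula: IRR = C1/C0 - 1
Substituting: IRR = $18,822.57 / $13,700.00 - 1
Ratio: 1.37391 - 1 = 0.37391
IRR = 37.391%

37.391%


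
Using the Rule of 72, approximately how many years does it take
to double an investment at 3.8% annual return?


Formula: Years ≈ 72 / r
Substituting: Years ≈ 72 / 3.8
Years ≈ 18.9

18.9 years


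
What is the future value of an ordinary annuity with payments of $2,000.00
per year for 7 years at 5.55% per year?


Formula: FV = PMT * ((1+r)^n - 1) / r
Growth factor: (1 + 0.0555)^7 = 1.459512
Numerator: 1.459512 - 1 = 0.459512
FV = $2,000.00 * 0.459512 / 0.0555 = $16,558.99

$16,558.99


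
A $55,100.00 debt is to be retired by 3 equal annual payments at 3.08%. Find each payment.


Formula: PMT = PV * r / (1 - (1+r)^(-n))
Denominator: 1 - (1 + 0.0308)^(-3) = 0.086987
Numerator: $55,100.00 * 0.0308 = 1697.08
PMT = 1697.08 / 0.086987 = $19,509.49

$19,509.49


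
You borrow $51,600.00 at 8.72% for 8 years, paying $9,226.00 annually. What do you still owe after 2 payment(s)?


Formula: Balance = PV*(1+r)^k - PMT*((1+r)^k - 1)/r
Growth: (1 + 0.0872)^2 = 1.182004
Accumulated factor: ((1+r)^k - 1)/r = 2.0872
Balance = $51,600.00 * 1.182004 - $9,226.00 * 2.0872
Balance = $41,734.89

$41,734.89


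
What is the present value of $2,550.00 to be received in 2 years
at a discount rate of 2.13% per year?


Formula: PV = FV / (1 + r)^n
Substituting: PV = $2,550.00 / (1 + 0.0213)^2
Discount factor: (1.0213)^2 = 1.043054
PV = $2,550.00 / 1.043054 = $2,444.74

$2,444.74


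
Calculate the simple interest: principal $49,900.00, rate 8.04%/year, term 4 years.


Formula: I = P * r * t
Substituting: I = $49,900.00 * 0.0804 * 4
Step: I = $49,900.00 * 0.3216
I = $16,047.84

$16,047.84


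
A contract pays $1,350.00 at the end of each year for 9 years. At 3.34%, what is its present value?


Formula: PV = PMT * (1 - (1+r)^(-n)) / r
Discount factor: (1 + 0.0334)^(-9) = 0.744019
Bracket: 1 - 0.744019 = 0.255981
PV = $1,350.00 * 0.255981 / 0.0334 = $10,346.55

$10,346.55


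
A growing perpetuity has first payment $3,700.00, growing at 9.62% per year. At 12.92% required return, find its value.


Formula: PV = C / (r - g)
Spread: r - g = 0.1292 - 0.0962 = 0.033
Substituting: PV = $3,700.00 / 0.033
PV = $112,121.21

$112,121.21


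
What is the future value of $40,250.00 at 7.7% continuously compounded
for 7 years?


Formula: FV = P * e^(r*t)
Exponent: r*t = 0.077 * 7 = 0.539
e^(0.539) = 1.714292
FV = $40,250.00 * 1.714292 = $69,000.24

$69,000.24


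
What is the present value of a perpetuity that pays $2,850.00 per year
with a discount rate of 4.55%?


Formula: PV = C / r
Substituting: PV = $2,850.00 / 0.0455
PV = $62,637.36

$62,637.36


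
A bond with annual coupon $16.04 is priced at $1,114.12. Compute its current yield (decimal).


Formula: Current yield = annual coupon / price
Substituting: CY = $16.04 / $1,114.12
CY = 0.014397

0.014397


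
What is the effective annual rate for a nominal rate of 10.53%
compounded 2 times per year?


Formula: EAR = (1 + r/m)^m - 1
Period rate: r/m = 0.1053 / 2 = 0.05265
Compounding: (1 + 0.05265)^2 = 1.108072
EAR = 1.108072 - 1 = 0.108072

0.108072


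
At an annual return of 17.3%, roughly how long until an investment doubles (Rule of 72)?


Formula: Years ≈ 72 / r
Substituting: Years ≈ 72 / 17.3
Years ≈ 4.2

4.2 years


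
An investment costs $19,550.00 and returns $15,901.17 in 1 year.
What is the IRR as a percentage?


Formula: IRR = C1/C0 - 1
Substituting: IRR = $15,901.17 / $19,550.00 - 1
Ratio: 0.813359 - 1 = -0.186641
IRR = -18.6641%

-18.6641%


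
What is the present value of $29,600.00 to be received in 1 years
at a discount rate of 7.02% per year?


Formula: PV = FV / (1 + r)^n
Substituting: PV = $29,600.00 / (1 + 0.0702)^1
Discount factor: (1.0702)^1 = 1.0702
PV = $29,600.00 / 1.0702 = $27,658.38

$27,658.38


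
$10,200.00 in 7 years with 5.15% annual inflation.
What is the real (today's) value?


Formula: Real value = nominal / (1 + inflation)^years
Price level: (1 + 0.0515)^7 = 1.421232
Real value = $10,200.00 / 1.421232 = $7,176.87

$7,176.87


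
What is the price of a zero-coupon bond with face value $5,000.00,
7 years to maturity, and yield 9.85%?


Formula: Price = FV / (1 + r)^n
Substituting: Price = $5,000.00 / (1 + 0.0985)^7
Discount factor: (1.0985)^7 = 1.930192
Price = $5,000.00 / 1.930192 = $2,590.42

$2,590.42


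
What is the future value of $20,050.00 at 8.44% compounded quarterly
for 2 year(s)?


Formula: FV = P * (1 + r/m)^(m*t)
Period rate: r/m = 0.0844 / 4 = 0.0211
Total periods: m*t = 4 * 2 = 8
Growth factor: (1 + 0.0211)^8 = 1.181806
FV = $20,050.00 * 1.181806 = $23,695.21

$23,695.21


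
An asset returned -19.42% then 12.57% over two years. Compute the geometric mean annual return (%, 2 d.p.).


Formula: Geometric mean = ((1+r1)*(1+r2))^(1/2) - 1
Product: (1 + -0.1942) * (1 + 0.1257) = 0.8058 * 1.1257 = 0.907089
Square root: 0.907089^0.5 = 0.952412
Geometric mean = 0.952412 - 1 = -0.047588
As percentage: -4.76%

-4.76%


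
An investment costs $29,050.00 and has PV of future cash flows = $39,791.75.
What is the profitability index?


Formula: PI = PV(cash flows) / initial investment
Substituting: PI = $39,791.75 / $29,050.00
PI = 1.3698

1.3698


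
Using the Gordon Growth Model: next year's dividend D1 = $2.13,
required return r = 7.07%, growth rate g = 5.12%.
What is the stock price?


Formula: P = D1 / (r - g)
Spread: r - g = 0.0707 - 0.0512 = 0.0195
Substituting: P = $2.13 / 0.0195
P = $109.23

$109.23


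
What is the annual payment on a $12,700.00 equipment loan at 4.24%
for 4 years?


Formula: PMT = PV * r / (1 - (1+r)^(-n))
Denominator: 1 - (1 + 0.0424)^(-4) = 0.153041
Numerator: $12,700.00 * 0.0424 = 538.48
PMT = 538.48 / 0.153041 = $3,518.53

$3,518.53


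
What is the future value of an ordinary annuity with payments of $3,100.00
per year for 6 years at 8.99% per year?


Formula: FV = PMT * ((1+r)^n - 1) / r
Growth factor: (1 + 0.0899)^6 = 1.676177
Numerator: 1.676177 - 1 = 0.676177
FV = $3,100.00 * 0.676177 / 0.0899 = $23,316.45

$23,316.45


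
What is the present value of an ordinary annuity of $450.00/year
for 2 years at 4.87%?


Formula: PV = PMT * (1 - (1+r)^(-n)) / r
Discount factor: (1 + 0.0487)^(-2) = 0.90928
Bracket: 1 - 0.90928 = 0.09072
PV = $450.00 * 0.09072 / 0.0487 = $838.28

$838.28


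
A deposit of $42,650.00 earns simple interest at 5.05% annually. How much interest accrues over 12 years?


Formula: I = P * r * t
Substituting: I = $42,650.00 * 0.0505 * 12
Step: I = $42,650.00 * 0.606
I = $25,845.90

$25,845.90


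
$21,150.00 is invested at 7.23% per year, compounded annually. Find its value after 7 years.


Formula: FV = P * (1 + r)^n
Substituting: FV = $21,150.00 * (1 + 0.0723)^7
Growth factor: (1.0723)^7 = 1.6301
FV = $21,150.00 * 1.6301 = $34,476.61

$34,476.61


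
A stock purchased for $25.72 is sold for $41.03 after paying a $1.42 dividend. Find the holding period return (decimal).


Formula: HPR = (P1 - P0 + D) / P0
Gain: $41.03 - $25.72 + $1.42 = $16.73
HPR = $16.73 / $25.72 = 0.6505

0.6505


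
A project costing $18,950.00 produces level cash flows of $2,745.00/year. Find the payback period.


Formula: Payback = investment / annual cash flow
Substituting: Payback = $18,950.00 / $2,745.00
Payback = 6.9035 years

6.9035 years


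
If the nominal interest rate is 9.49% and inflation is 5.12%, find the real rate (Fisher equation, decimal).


Formula: (1 + r_real) = (1 + r_nom) / (1 + inflation)
Substituting: (1 + r_real) = 1.0949 / 1.0512
(1 + r_real) = 1.041572
r_real = 1.041572 - 1 = 0.041572

0.041572


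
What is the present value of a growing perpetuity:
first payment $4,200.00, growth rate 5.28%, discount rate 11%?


Formula: PV = C / (r - g)
Spread: r - g = 0.11 - 0.0528 = 0.0572
Substituting: PV = $4,200.00 / 0.0572
PV = $73,426.57

$73,426.57


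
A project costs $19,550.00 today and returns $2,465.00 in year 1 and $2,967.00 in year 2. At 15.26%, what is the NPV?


Formula: NPV = C0 + C1/(1+r) + C2/(1+r)^2
Discount C1: $2,465.00 / (1 + 0.1526) = $2,138.64
Discount C2: $2,967.00 / (1 + 0.1526)^2 = $2,233.37
NPV = -$19,550.00 + $2,138.64 + $2,233.37 = -$15,177.99

-$15,177.99


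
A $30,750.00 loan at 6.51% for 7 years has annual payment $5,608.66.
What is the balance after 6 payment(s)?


Formula: Balance = PV*(1+r)^k - PMT*((1+r)^k - 1)/r
Growth: (1 + 0.0651)^6 = 1.459965
Accumulated factor: ((1+r)^k - 1)/r = 7.065508
Balance = $30,750.00 * 1.459965 - $5,608.66 * 7.065508
Balance = $5,265.88

$5,265.88


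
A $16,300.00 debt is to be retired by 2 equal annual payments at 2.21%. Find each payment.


Formula: PMT = PV * r / (1 - (1+r)^(-n))
Denominator: 1 - (1 + 0.0221)^(-2) = 0.042777
Numerator: $16,300.00 * 0.0221 = 360.23
PMT = 360.23 / 0.042777 = $8,421.16

$8,421.16


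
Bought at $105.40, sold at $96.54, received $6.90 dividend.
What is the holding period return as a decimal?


Formula: HPR = (P1 - P0 + D) / P0
Gain: $96.54 - $105.40 + $6.90 = -$1.96
HPR = -$1.96 / $105.40 = -0.0186

-0.0186


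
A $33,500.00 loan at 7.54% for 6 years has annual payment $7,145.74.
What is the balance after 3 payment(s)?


Formula: Balance = PV*(1+r)^k - PMT*((1+r)^k - 1)/r
Growth: (1 + 0.0754)^3 = 1.243684
Accumulated factor: ((1+r)^k - 1)/r = 3.231885
Balance = $33,500.00 * 1.243684 - $7,145.74 * 3.231885
Balance = $18,569.21

$18,569.21


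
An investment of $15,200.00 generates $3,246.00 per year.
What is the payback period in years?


Formula: Payback = investment / annual cash flow
Substituting: Payback = $15,200.00 / $3,246.00
Payback = 4.6827 years

4.6827 years


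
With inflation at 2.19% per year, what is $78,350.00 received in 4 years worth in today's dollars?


Formula: Real value = nominal / (1 + inflation)^years
Price level: (1 + 0.0219)^4 = 1.09052
Real value = $78,350.00 / 1.09052 = $71,846.46

$71,846.46


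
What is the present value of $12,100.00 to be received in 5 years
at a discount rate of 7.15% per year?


Formula: PV = FV / (1 + r)^n
Substituting: PV = $12,100.00 / (1 + 0.0715)^5
Discount factor: (1.0715)^5 = 1.41241
PV = $12,100.00 / 1.41241 = $8,566.92

$8,566.92


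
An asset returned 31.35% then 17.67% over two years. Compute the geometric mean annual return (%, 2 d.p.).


Formula: Geometric mean = ((1+r1)*(1+r2))^(1/2) - 1
Product: (1 + 0.3135) * (1 + 0.1767) = 1.3135 * 1.1767 = 1.545595
Square root: 1.545595^0.5 = 1.24322
Geometric mean = 1.24322 - 1 = 0.24322
As percentage: 24.32%

24.32%


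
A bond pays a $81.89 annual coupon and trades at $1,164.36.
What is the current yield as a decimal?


Formula: Current yield = annual coupon / price
Substituting: CY = $81.89 / $1,164.36
CY = 0.07033

0.07033


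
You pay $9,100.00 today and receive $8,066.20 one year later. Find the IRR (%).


Formula: IRR = C1/C0 - 1
Substituting: IRR = $8,066.20 / $9,100.00 - 1
Ratio: 0.886396 - 1 = -0.113604
IRR = -11.3604%

-11.3604%


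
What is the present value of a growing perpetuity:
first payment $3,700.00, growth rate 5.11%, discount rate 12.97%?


Formula: PV = C / (r - g)
Spread: r - g = 0.1297 - 0.0511 = 0.0786
Substituting: PV = $3,700.00 / 0.0786
PV = $47,073.79

$47,073.79


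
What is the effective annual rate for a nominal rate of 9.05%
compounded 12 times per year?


Formula: EAR = (1 + r/m)^m - 1
Period rate: r/m = 0.0905 / 12 = 0.007542
Compounding: (1 + 0.007542)^12 = 1.09435
EAR = 1.09435 - 1 = 0.09435

0.09435


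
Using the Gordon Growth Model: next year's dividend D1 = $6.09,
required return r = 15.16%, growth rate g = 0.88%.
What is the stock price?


Formula: P = D1 / (r - g)
Spread: r - g = 0.1516 - 0.0088 = 0.1428
Substituting: P = $6.09 / 0.1428
P = $42.65

$42.65


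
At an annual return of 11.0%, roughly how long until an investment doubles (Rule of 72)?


Formula: Years ≈ 72 / r
Substituting: Years ≈ 72 / 11.0
Years ≈ 6.5

6.5 years


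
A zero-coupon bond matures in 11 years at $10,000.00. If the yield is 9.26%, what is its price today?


Formula: Price = FV / (1 + r)^n
Substituting: Price = $10,000.00 / (1 + 0.0926)^11
Discount factor: (1.0926)^11 = 2.648946
Price = $10,000.00 / 2.648946 = $3,775.09

$3,775.09


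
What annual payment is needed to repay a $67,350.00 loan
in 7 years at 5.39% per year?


Formula: PMT = PV * r / (1 - (1+r)^(-n))
Denominator: 1 - (1 + 0.0539)^(-7) = 0.307525
Numerator: $67,350.00 * 0.0539 = 3630.165
PMT = 3630.165 / 0.307525 = $11,804.46

$11,804.46


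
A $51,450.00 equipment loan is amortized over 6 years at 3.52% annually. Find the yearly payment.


Formula: PMT = PV * r / (1 - (1+r)^(-n))
Denominator: 1 - (1 + 0.0352)^(-6) = 0.187442
Numerator: $51,450.00 * 0.0352 = 1811.04
PMT = 1811.04 / 0.187442 = $9,661.87

$9,661.87


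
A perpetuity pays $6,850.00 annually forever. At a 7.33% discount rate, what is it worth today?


Formula: PV = C / r
Substituting: PV = $6,850.00 / 0.0733
PV = $93,451.57

$93,451.57


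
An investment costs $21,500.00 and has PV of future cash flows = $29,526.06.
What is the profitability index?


Formula: PI = PV(cash flows) / initial investment
Substituting: PI = $29,526.06 / $21,500.00
PI = 1.3733

1.3733


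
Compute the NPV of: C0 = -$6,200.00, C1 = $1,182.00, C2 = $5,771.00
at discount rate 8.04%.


Formula: NPV = C0 + C1/(1+r) + C2/(1+r)^2
Discount C1: $1,182.00 / (1 + 0.0804) = $1,094.04
Discount C2: $5,771.00 / (1 + 0.0804)^2 = $4,944.04
NPV = -$6,200.00 + $1,094.04 + $4,944.04 = -$161.92

-$161.92


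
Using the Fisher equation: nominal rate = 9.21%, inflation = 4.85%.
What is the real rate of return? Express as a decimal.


Formula: (1 + r_real) = (1 + r_nom) / (1 + inflation)
Substituting: (1 + r_real) = 1.0921 / 1.0485
(1 + r_real) = 1.041583
r_real = 1.041583 - 1 = 0.041583

0.041583


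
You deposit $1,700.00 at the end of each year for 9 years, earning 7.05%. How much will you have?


Formula: FV = PMT * ((1+r)^n - 1) / r
Growth factor: (1 + 0.0705)^9 = 1.846206
Numerator: 1.846206 - 1 = 0.846206
FV = $1,700.00 * 0.846206 / 0.0705 = $20,404.96

$20,404.96


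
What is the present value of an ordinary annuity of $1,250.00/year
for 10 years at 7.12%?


Formula: PV = PMT * (1 - (1+r)^(-n)) / r
Discount factor: (1 + 0.0712)^(-10) = 0.502683
Bracket: 1 - 0.502683 = 0.497317
PV = $1,250.00 * 0.497317 / 0.0712 = $8,730.98

$8,730.98


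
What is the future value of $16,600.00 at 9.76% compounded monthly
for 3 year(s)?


Formula: FV = P * (1 + r/m)^(m*t)
Period rate: r/m = 0.0976 / 12 = 0.008133
Total periods: m*t = 12 * 3 = 36
Growth factor: (1 + 0.008133)^36 = 1.338588
FV = $16,600.00 * 1.338588 = $22,220.57

$22,220.57


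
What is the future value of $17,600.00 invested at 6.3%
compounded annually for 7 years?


Formula: FV = P * (1 + r)^n
Substituting: FV = $17,600.00 * (1 + 0.063)^7
Growth factor: (1.063)^7 = 1.533673
FV = $17,600.00 * 1.533673 = $26,992.65

$26,992.65


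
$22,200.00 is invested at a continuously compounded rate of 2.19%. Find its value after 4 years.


Formula: FV = P * e^(r*t)
Exponent: r*t = 0.0219 * 4 = 0.0876
e^(0.0876) = 1.091551
FV = $22,200.00 * 1.091551 = $24,232.44

$24,232.44


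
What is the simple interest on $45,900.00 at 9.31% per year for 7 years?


Formula: I = P * r * t
Substituting: I = $45,900.00 * 0.0931 * 7
Step: I = $45,900.00 * 0.6517
I = $29,913.03

$29,913.03


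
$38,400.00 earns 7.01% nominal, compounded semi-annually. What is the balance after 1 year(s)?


Formula: FV = P * (1 + r/m)^(m*t)
Period rate: r/m = 0.0701 / 2 = 0.03505
Total periods: m*t = 2 * 1 = 2
Growth factor: (1 + 0.03505)^2 = 1.071329
FV = $38,400.00 * 1.071329 = $41,139.01

$41,139.01


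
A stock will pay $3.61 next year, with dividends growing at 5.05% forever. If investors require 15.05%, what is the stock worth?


Formula: P = D1 / (r - g)
Spread: r - g = 0.1505 - 0.0505 = 0.1
Substituting: P = $3.61 / 0.1
P = $36.10

$36.10


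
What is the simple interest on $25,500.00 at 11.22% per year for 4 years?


Formula: I = P * r * t
Substituting: I = $25,500.00 * 0.1122 * 4
Step: I = $25,500.00 * 0.4488
I = $11,444.40

$11,444.40


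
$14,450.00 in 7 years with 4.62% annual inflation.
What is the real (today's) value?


Formula: Real value = nominal / (1 + inflation)^years
Price level: (1 + 0.0462)^7 = 1.371839
Real value = $14,450.00 / 1.371839 = $10,533.31

$10,533.31


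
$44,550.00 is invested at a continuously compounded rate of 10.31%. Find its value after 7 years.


Formula: FV = P * e^(r*t)
Exponent: r*t = 0.1031 * 7 = 0.7217
e^(0.7217) = 2.057929
FV = $44,550.00 * 2.057929 = $91,680.72

$91,680.72


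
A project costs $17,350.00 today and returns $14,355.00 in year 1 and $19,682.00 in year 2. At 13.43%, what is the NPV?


Formula: NPV = C0 + C1/(1+r) + C2/(1+r)^2
Discount C1: $14,355.00 / (1 + 0.1343) = $12,655.38
Discount C2: $19,682.00 / (1 + 0.1343)^2 = $15,297.25
NPV = -$17,350.00 + $12,655.38 + $15,297.25 = $10,602.63

$10,602.63


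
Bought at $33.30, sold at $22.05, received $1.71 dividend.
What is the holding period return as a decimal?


Formula: HPR = (P1 - P0 + D) / P0
Gain: $22.05 - $33.30 + $1.71 = -$9.54
HPR = -$9.54 / $33.30 = -0.2865

-0.2865


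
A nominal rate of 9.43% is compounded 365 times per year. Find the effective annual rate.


Formula: EAR = (1 + r/m)^m - 1
Period rate: r/m = 0.0943 / 365 = 0.000258
Compounding: (1 + 0.000258)^365 = 1.098876
EAR = 1.098876 - 1 = 0.098876

0.098876


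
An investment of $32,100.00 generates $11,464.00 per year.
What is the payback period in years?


Formula: Payback = investment / annual cash flow
Substituting: Payback = $32,100.00 / $11,464.00
Payback = 2.8001 years

2.8001 years


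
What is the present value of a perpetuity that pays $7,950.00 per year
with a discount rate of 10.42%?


Formula: PV = C / r
Substituting: PV = $7,950.00 / 0.1042
PV = $76,295.59

$76,295.59


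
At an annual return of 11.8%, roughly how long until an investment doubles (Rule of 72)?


Formula: Years ≈ 72 / r
Substituting: Years ≈ 72 / 11.8
Years ≈ 6.1

6.1 years


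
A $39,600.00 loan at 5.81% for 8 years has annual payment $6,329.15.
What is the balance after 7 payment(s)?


Formula: Balance = PV*(1+r)^k - PMT*((1+r)^k - 1)/r
Growth: (1 + 0.0581)^7 = 1.484865
Accumulated factor: ((1+r)^k - 1)/r = 8.345355
Balance = $39,600.00 * 1.484865 - $6,329.15 * 8.345355
Balance = $5,981.66

$5,981.66


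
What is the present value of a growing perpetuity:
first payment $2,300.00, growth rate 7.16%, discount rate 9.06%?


Formula: PV = C / (r - g)
Spread: r - g = 0.0906 - 0.0716 = 0.019
Substituting: PV = $2,300.00 / 0.019
PV = $121,052.63

$121,052.63


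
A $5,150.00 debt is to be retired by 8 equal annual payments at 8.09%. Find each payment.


Formula: PMT = PV * r / (1 - (1+r)^(-n))
Denominator: 1 - (1 + 0.0809)^(-8) = 0.463319
Numerator: $5,150.00 * 0.0809 = 416.635
PMT = 416.635 / 0.463319 = $899.24

$899.24


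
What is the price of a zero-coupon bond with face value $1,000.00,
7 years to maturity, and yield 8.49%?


Formula: Price = FV / (1 + r)^n
Substituting: Price = $1,000.00 / (1 + 0.0849)^7
Discount factor: (1.0849)^7 = 1.769001
Price = $1,000.00 / 1.769001 = $565.29

$565.29


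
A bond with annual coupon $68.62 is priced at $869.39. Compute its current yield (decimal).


Formula: Current yield = annual coupon / price
Substituting: CY = $68.62 / $869.39
CY = 0.078929

0.078929


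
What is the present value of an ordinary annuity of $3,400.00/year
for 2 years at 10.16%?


Formula: PV = PMT * (1 - (1+r)^(-n)) / r
Discount factor: (1 + 0.1016)^(-2) = 0.824047
Bracket: 1 - 0.824047 = 0.175953
PV = $3,400.00 * 0.175953 / 0.1016 = $5,888.18

$5,888.18


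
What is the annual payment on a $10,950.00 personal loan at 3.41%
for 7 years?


Formula: PMT = PV * r / (1 - (1+r)^(-n))
Denominator: 1 - (1 + 0.0341)^(-7) = 0.209208
Numerator: $10,950.00 * 0.0341 = 373.395
PMT = 373.395 / 0.209208 = $1,784.80

$1,784.80


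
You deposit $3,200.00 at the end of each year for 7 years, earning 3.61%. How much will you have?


Formula: FV = PMT * ((1+r)^n - 1) / r
Growth factor: (1 + 0.0361)^7 = 1.281775
Numerator: 1.281775 - 1 = 0.281775
FV = $3,200.00 * 0.281775 / 0.0361 = $24,977.26

$24,977.26


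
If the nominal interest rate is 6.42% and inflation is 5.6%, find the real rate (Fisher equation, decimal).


Formula: (1 + r_real) = (1 + r_nom) / (1 + inflation)
Substituting: (1 + r_real) = 1.0642 / 1.056
(1 + r_real) = 1.007765
r_real = 1.007765 - 1 = 0.007765

0.007765


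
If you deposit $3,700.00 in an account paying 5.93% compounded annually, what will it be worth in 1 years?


Formula: FV = P * (1 + r)^n
Substituting: FV = $3,700.00 * (1 + 0.0593)^1
Growth factor: (1.0593)^1 = 1.0593
FV = $3,700.00 * 1.0593 = $3,919.41

$3,919.41


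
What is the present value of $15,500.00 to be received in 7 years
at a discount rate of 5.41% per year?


Formula: PV = FV / (1 + r)^n
Substituting: PV = $15,500.00 / (1 + 0.0541)^7
Discount factor: (1.0541)^7 = 1.446015
PV = $15,500.00 / 1.446015 = $10,719.12

$10,719.12


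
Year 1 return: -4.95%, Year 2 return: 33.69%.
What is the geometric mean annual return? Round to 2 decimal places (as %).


Formula: Geometric mean = ((1+r1)*(1+r2))^(1/2) - 1
Product: (1 + -0.0495) * (1 + 0.3369) = 0.9505 * 1.3369 = 1.270723
Square root: 1.270723^0.5 = 1.127264
Geometric mean = 1.127264 - 1 = 0.127264
As percentage: 12.73%

12.73%


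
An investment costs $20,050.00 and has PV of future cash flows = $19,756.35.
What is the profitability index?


Formula: PI = PV(cash flows) / initial investment
Substituting: PI = $19,756.35 / $20,050.00
PI = 0.9854

0.9854


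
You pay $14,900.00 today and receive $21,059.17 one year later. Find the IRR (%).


Formula: IRR = C1/C0 - 1
Substituting: IRR = $21,059.17 / $14,900.00 - 1
Ratio: 1.413367 - 1 = 0.413367
IRR = 41.3367%

41.3367%


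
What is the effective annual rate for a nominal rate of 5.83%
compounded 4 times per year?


Formula: EAR = (1 + r/m)^m - 1
Period rate: r/m = 0.0583 / 4 = 0.014575
Compounding: (1 + 0.014575)^4 = 1.059587
EAR = 1.059587 - 1 = 0.059587

0.059587


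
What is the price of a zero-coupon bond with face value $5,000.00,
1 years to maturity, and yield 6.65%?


Formula: Price = FV / (1 + r)^n
Substituting: Price = $5,000.00 / (1 + 0.0665)^1
Discount factor: (1.0665)^1 = 1.0665
Price = $5,000.00 / 1.0665 = $4,688.23

$4,688.23
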